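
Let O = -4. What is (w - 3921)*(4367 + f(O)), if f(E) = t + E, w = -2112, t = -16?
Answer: -26225451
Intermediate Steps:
f(E) = -16 + E
(w - 3921)*(4367 + f(O)) = (-2112 - 3921)*(4367 + (-16 - 4)) = -6033*(4367 - 20) = -6033*4347 = -26225451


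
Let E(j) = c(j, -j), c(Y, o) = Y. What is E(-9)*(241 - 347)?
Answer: 954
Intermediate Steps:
E(j) = j
E(-9)*(241 - 347) = -9*(241 - 347) = -9*(-106) = 954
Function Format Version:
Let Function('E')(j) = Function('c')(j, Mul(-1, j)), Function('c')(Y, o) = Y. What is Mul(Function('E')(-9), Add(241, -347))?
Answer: 954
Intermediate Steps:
Function('E')(j) = j
Mul(Function('E')(-9), Add(241, -347)) = Mul(-9, Add(241, -347)) = Mul(-9, -106) = 954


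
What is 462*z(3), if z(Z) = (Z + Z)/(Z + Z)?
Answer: 462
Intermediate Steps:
z(Z) = 1 (z(Z) = (2*Z)/((2*Z)) = (2*Z)*(1/(2*Z)) = 1)
462*z(3) = 462*1 = 462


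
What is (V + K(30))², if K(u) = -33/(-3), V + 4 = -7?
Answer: 0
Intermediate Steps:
V = -11 (V = -4 - 7 = -11)
K(u) = 11 (K(u) = -33*(-⅓) = 11)
(V + K(30))² = (-11 + 11)² = 0² = 0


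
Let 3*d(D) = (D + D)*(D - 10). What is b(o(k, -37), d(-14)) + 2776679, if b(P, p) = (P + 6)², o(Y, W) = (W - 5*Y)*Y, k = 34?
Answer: 52225703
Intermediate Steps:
o(Y, W) = Y*(W - 5*Y)
d(D) = 2*D*(-10 + D)/3 (d(D) = ((D + D)*(D - 10))/3 = ((2*D)*(-10 + D))/3 = (2*D*(-10 + D))/3 = 2*D*(-10 + D)/3)
b(P, p) = (6 + P)²
b(o(k, -37), d(-14)) + 2776679 = (6 + 34*(-37 - 5*34))² + 2776679 = (6 + 34*(-37 - 170))² + 2776679 = (6 + 34*(-207))² + 2776679 = (6 - 7038)² + 2776679 = (-7032)² + 2776679 = 49449024 + 2776679 = 52225703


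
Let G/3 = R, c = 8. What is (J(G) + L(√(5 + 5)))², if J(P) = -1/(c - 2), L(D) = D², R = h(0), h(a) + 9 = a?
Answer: 3481/36 ≈ 96.694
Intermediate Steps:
h(a) = -9 + a
R = -9 (R = -9 + 0 = -9)
G = -27 (G = 3*(-9) = -27)
J(P) = -⅙ (J(P) = -1/(8 - 2) = -1/6 = -1*⅙ = -⅙)
(J(G) + L(√(5 + 5)))² = (-⅙ + (√(5 + 5))²)² = (-⅙ + (√10)²)² = (-⅙ + 10)² = (59/6)² = 3481/36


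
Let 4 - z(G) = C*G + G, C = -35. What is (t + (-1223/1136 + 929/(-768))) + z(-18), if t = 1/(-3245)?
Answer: -107986148843/176943360 ≈ -610.29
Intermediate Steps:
z(G) = 4 + 34*G (z(G) = 4 - (-35*G + G) = 4 - (-34)*G = 4 + 34*G)
t = -1/3245 ≈ -0.00030817
(t + (-1223/1136 + 929/(-768))) + z(-18) = (-1/3245 + (-1223/1136 + 929/(-768))) + (4 + 34*(-18)) = (-1/3245 + (-1223*1/1136 + 929*(-1/768))) + (4 - 612) = (-1/3245 + (-1223/1136 - 929/768)) - 608 = (-1/3245 - 124663/54528) - 608 = -404585963/176943360 - 608 = -107986148843/176943360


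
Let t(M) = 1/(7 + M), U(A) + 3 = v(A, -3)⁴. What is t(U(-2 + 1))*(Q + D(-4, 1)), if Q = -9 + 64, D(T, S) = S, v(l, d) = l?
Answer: 56/5 ≈ 11.200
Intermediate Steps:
Q = 55
U(A) = -3 + A⁴
t(U(-2 + 1))*(Q + D(-4, 1)) = (55 + 1)/(7 + (-3 + (-2 + 1)⁴)) = 56/(7 + (-3 + (-1)⁴)) = 56/(7 + (-3 + 1)) = 56/(7 - 2) = 56/5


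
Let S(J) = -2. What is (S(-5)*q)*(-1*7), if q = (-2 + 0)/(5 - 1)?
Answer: -7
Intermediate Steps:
q = -½ (q = -2/4 = -2*¼ = -½ ≈ -0.50000)
(S(-5)*q)*(-1*7) = (-2*(-½))*(-1*7) = 1*(-7) = -7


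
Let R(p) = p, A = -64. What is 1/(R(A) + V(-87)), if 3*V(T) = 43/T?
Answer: -261/16747 ≈ -0.015585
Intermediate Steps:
V(T) = 43/(3*T) (V(T) = (43/T)/3 = 43/(3*T))
1/(R(A) + V(-87)) = 1/(-64 + (43/3)/(-87)) = 1/(-64 + (43/3)*(-1/87)) = 1/(-64 - 43/261) = 1/(-16747/261) = -261/16747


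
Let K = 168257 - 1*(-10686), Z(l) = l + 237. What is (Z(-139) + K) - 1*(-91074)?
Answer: 270115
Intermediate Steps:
Z(l) = 237 + l
K = 178943 (K = 168257 + 10686 = 178943)
(Z(-139) + K) - 1*(-91074) = ((237 - 139) + 178943) - 1*(-91074) = (98 + 178943) + 91074 = 179041 + 91074 = 270115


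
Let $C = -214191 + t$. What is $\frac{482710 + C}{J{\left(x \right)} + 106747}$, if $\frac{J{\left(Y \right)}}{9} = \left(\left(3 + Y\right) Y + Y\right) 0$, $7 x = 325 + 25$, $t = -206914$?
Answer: $\frac{61605}{106747} \approx 0.57711$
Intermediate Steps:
$x = 50$ ($x = \frac{325 + 25}{7} = \frac{1}{7} \cdot 350 = 50$)
$J{\left(Y \right)} = 0$ ($J{\left(Y \right)} = 9 \left(\left(3 + Y\right) Y + Y\right) 0 = 9 \left(Y \left(3 + Y\right) + Y\right) 0 = 9 \left(Y + Y \left(3 + Y\right)\right) 0 = 9 \cdot 0 = 0$)
$C = -421105$ ($C = -214191 - 206914 = -421105$)
$\frac{482710 + C}{J{\left(x \right)} + 106747} = \frac{482710 - 421105}{0 + 106747} = \frac{61605}{106747}$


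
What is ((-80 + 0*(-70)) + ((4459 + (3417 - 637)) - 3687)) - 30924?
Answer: -27452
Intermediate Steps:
((-80 + 0*(-70)) + ((4459 + (3417 - 637)) - 3687)) - 30924 = ((-80 + 0) + ((4459 + 2780) - 3687)) - 30924 = (-80 + (7239 - 3687)) - 30924 = (-80 + 3552) - 30924 = 3472 - 30924 = -27452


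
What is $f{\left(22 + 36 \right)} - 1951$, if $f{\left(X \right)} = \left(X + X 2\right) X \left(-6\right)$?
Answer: $-62503$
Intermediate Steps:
$f{\left(X \right)} = - 18 X^{2}$ ($f{\left(X \right)} = \left(X + 2 X\right) X \left(-6\right) = 3 X X \left(-6\right) = 3 X^{2} \left(-6\right) = - 18 X^{2}$)
$f{\left(22 + 36 \right)} - 1951 = - 18 \left(22 + 36\right)^{2} - 1951 = - 18 \cdot 58^{2} - 1951 = \left(-18\right) 3364 - 1951 = -60552 - 1951 = -62503$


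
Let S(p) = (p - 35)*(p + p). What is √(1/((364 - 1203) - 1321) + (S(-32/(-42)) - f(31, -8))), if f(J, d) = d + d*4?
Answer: I*√19325535/1260 ≈ 3.489*I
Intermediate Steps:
f(J, d) = 5*d (f(J, d) = d + 4*d = 5*d)
S(p) = 2*p*(-35 + p) (S(p) = (-35 + p)*(2*p) = 2*p*(-35 + p))
√(1/((364 - 1203) - 1321) + (S(-32/(-42)) - f(31, -8))) = √(1/((364 - 1203) - 1321) + (2*(-32/(-42))*(-35 - 32/(-42)) - 5*(-8))) = √(1/(-839 - 1321) + (2*(-32*(-1/42))*(-35 - 32*(-1/42)) - 1*(-40))) = √(1/(-2160) + (2*(16/21)*(-35 + 16/21) + 40)) = √(-1/2160 + (2*(16/21)*(-719/21) + 40)) = √(-1/2160 + (-23008/441 + 40)) = √(-1/2160 - 5368/441) = √(-1288369/105840) = I*√19325535/1260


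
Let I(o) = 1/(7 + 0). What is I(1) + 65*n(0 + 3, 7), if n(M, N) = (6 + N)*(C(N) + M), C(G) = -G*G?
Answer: -272089/7 ≈ -38870.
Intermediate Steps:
I(o) = ⅐ (I(o) = 1/7 = ⅐)
C(G) = -G²
n(M, N) = (6 + N)*(M - N²) (n(M, N) = (6 + N)*(-N² + M) = (6 + N)*(M - N²))
I(1) + 65*n(0 + 3, 7) = ⅐ + 65*(-1*7³ - 6*7² + 6*(0 + 3) + (0 + 3)*7) = ⅐ + 65*(-1*343 - 6*49 + 6*3 + 3*7) = ⅐ + 65*(-343 - 294 + 18 + 21) = ⅐ + 65*(-598) = ⅐ - 38870 = -272089/7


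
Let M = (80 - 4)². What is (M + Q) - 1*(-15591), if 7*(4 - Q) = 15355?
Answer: 134242/7 ≈ 19177.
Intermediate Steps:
Q = -15327/7 (Q = 4 - ⅐*15355 = 4 - 15355/7 = -15327/7 ≈ -2189.6)
M = 5776 (M = 76² = 5776)
(M + Q) - 1*(-15591) = (5776 - 15327/7) - 1*(-15591) = 25105/7 + 15591 = 134242/7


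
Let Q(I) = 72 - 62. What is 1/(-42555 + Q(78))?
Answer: -1/42545 ≈ -2.3505e-5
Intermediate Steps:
Q(I) = 10
1/(-42555 + Q(78)) = 1/(-42555 + 10) = 1/(-42545) = -1/42545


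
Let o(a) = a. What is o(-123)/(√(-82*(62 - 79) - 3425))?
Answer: 41*I*√2031/677 ≈ 2.7293*I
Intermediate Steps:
o(-123)/(√(-82*(62 - 79) - 3425)) = -123/√(-82*(62 - 79) - 3425) = -123/√(-82*(-17) - 3425) = -123/√(1394 - 3425) = -123*(-I*√2031/2031) = -(-41)*I*√2031/677 = 41*I*√2031/677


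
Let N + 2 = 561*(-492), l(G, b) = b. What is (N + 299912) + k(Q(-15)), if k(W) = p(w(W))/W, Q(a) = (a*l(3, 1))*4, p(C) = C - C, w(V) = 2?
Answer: 23898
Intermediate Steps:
N = -276014 (N = -2 + 561*(-492) = -2 - 276012 = -276014)
p(C) = 0
Q(a) = 4*a (Q(a) = (a*1)*4 = a*4 = 4*a)
k(W) = 0 (k(W) = 0/W = 0)
(N + 299912) + k(Q(-15)) = (-276014 + 299912) + 0 = 23898 + 0 = 23898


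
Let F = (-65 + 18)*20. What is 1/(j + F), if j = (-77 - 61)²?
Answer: 1/18104 ≈ 5.5236e-5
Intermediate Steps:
j = 19044 (j = (-138)² = 19044)
F = -940 (F = -47*20 = -940)
1/(j + F) = 1/(19044 - 940) = 1/18104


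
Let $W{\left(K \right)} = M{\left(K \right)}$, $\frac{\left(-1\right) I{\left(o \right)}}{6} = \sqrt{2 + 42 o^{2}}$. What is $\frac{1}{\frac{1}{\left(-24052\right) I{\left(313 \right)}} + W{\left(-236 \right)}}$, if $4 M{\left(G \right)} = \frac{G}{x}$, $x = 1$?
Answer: $- \frac{5055860463248851200}{298295767331682220799} - \frac{1443120 \sqrt{41147}}{298295767331682220799} \approx -0.016949$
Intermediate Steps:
$M{\left(G \right)} = \frac{G}{4}$ ($M{\left(G \right)} = \frac{G 1^{-1}}{4} = \frac{G 1}{4} = \frac{G}{4}$)
$I{\left(o \right)} = - 6 \sqrt{2 + 42 o^{2}}$
$W{\left(K \right)} = \frac{K}{4}$
$\frac{1}{\frac{1}{\left(-24052\right) I{\left(313 \right)}} + W{\left(-236 \right)}} = \frac{1}{\frac{1}{\left(-24052\right) \left(- 6 \sqrt{2 + 42 \cdot 313^{2}}\right)} + \frac{1}{4} \left(-236\right)} = \frac{1}{- \frac{1}{24052 \left(- 6 \sqrt{2 + 42 \cdot 97969}\right)} - 59} = \frac{1}{- \frac{1}{24052 \left(- 6 \sqrt{2 + 4114698}\right)} - 59} = \frac{1}{- \frac{1}{24052 \left(- 6 \sqrt{4114700}\right)} - 59} = \frac{1}{- \frac{1}{24052 \left(- 6 \cdot 10 \sqrt{41147}\right)} - 59} = \frac{1}{- \frac{1}{24052 \left(- 60 \sqrt{41147}\right)} - 59} = \frac{1}{- \frac{\left(- \frac{1}{2468820}\right) \sqrt{41147}}{24052} - 59} = \frac{1}{\frac{\sqrt{41147}}{59380058640} - 59} = \frac{1}{-59 + \frac{\sqrt{41147}}{59380058640}}$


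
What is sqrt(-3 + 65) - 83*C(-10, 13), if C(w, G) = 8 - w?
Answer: -1494 + sqrt(62) ≈ -1486.1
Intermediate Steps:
sqrt(-3 + 65) - 83*C(-10, 13) = sqrt(-3 + 65) - 83*(8 - 1*(-10)) = sqrt(62) - 83*(8 + 10) = sqrt(62) - 83*18 = sqrt(62) - 1494 = -1494 + sqrt(62)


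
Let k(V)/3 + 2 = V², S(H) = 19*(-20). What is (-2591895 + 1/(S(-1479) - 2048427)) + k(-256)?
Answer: -4907493065452/2048807 ≈ -2.3953e+6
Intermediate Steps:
S(H) = -380
k(V) = -6 + 3*V²
(-2591895 + 1/(S(-1479) - 2048427)) + k(-256) = (-2591895 + 1/(-380 - 2048427)) + (-6 + 3*(-256)²) = (-2591895 + 1/(-2048807)) + (-6 + 3*65536) = (-2591895 - 1/2048807) + (-6 + 196608) = -5310292619266/2048807 + 196602 = -4907493065452/2048807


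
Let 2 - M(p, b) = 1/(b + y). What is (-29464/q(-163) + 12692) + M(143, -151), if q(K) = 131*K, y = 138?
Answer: 3524119151/277589 ≈ 12695.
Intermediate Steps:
M(p, b) = 2 - 1/(138 + b) (M(p, b) = 2 - 1/(b + 138) = 2 - 1/(138 + b))
(-29464/q(-163) + 12692) + M(143, -151) = (-29464/(131*(-163)) + 12692) + (275 + 2*(-151))/(138 - 151) = (-29464/(-21353) + 12692) + (275 - 302)/(-13) = (-29464*(-1/21353) + 12692) - 1/13*(-27) = (29464/21353 + 12692) + 27/13 = 271041740/21353 + 27/13 = 3524119151/277589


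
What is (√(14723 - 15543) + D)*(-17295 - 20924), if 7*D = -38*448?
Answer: 92948608 - 76438*I*√205 ≈ 9.2949e+7 - 1.0944e+6*I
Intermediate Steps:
D = -2432 (D = (-38*448)/7 = (⅐)*(-17024) = -2432)
(√(14723 - 15543) + D)*(-17295 - 20924) = (√(14723 - 15543) - 2432)*(-17295 - 20924) = (√(-820) - 2432)*(-38219) = (2*I*√205 - 2432)*(-38219) = (-2432 + 2*I*√205)*(-38219) = 92948608 - 76438*I*√205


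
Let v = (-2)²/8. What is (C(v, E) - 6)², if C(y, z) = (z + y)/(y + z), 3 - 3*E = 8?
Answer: 25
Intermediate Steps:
E = -5/3 (E = 1 - ⅓*8 = 1 - 8/3 = -5/3 ≈ -1.6667)
v = ½ (v = 4*(⅛) = ½ ≈ 0.50000)
C(y, z) = 1 (C(y, z) = (y + z)/(y + z) = 1)
(C(v, E) - 6)² = (1 - 6)² = (-5)² = 25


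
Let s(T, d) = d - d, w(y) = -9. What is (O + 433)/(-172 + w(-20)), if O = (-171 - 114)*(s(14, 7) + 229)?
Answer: 64832/181 ≈ 358.19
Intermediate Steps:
s(T, d) = 0
O = -65265 (O = (-171 - 114)*(0 + 229) = -285*229 = -65265)
(O + 433)/(-172 + w(-20)) = (-65265 + 433)/(-172 - 9) = -64832/(-181) = -64832*(-1/181) = 64832/181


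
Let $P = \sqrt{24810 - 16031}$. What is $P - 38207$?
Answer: $-38207 + \sqrt{8779} \approx -38113.0$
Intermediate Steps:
$P = \sqrt{8779} \approx 93.696$
$P - 38207 = \sqrt{8779} - 38207 = -38207 + \sqrt{8779}$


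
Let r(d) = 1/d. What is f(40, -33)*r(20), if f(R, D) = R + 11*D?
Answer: -323/20 ≈ -16.150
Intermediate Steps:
f(40, -33)*r(20) = (40 + 11*(-33))/20 = (40 - 363)*(1/20) = -323*1/20 = -323/20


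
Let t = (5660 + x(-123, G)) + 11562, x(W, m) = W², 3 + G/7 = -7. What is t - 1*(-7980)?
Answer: 40331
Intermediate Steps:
G = -70 (G = -21 + 7*(-7) = -21 - 49 = -70)
t = 32351 (t = (5660 + (-123)²) + 11562 = (5660 + 15129) + 11562 = 20789 + 11562 = 32351)
t - 1*(-7980) = 32351 - 1*(-7980) = 32351 + 7980 = 40331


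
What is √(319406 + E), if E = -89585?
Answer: √229821 ≈ 479.40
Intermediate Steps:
√(319406 + E) = √(319406 - 89585) = √229821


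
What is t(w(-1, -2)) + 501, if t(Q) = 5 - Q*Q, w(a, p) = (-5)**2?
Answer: -119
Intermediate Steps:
w(a, p) = 25
t(Q) = 5 - Q**2
t(w(-1, -2)) + 501 = (5 - 1*25**2) + 501 = (5 - 1*625) + 501 = (5 - 625) + 501 = -620 + 501 = -119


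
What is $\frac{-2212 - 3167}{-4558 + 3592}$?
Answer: $\frac{1793}{322} \approx 5.5683$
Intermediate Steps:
$\frac{-2212 - 3167}{-4558 + 3592} = - \frac{5379}{-966} = \left(-5379\right) \left(- \frac{1}{966}\right) = \frac{1793}{322}$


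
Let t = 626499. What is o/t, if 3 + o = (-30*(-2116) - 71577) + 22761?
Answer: 1629/69611 ≈ 0.023401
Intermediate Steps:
o = 14661 (o = -3 + ((-30*(-2116) - 71577) + 22761) = -3 + ((63480 - 71577) + 22761) = -3 + (-8097 + 22761) = -3 + 14664 = 14661)
o/t = 14661/626499 = 14661*(1/626499) = 1629/69611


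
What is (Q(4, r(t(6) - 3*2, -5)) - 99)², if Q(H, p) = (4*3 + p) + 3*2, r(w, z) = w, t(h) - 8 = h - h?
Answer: 6241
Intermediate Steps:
t(h) = 8 (t(h) = 8 + (h - h) = 8 + 0 = 8)
Q(H, p) = 18 + p (Q(H, p) = (12 + p) + 6 = 18 + p)
(Q(4, r(t(6) - 3*2, -5)) - 99)² = ((18 + (8 - 3*2)) - 99)² = ((18 + (8 - 6)) - 99)² = ((18 + 2) - 99)² = (20 - 99)² = (-79)² = 6241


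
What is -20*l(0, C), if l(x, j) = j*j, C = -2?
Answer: -80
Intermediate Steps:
l(x, j) = j²
-20*l(0, C) = -20*(-2)² = -20*4 = -80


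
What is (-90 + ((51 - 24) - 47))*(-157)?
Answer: 17270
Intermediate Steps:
(-90 + ((51 - 24) - 47))*(-157) = (-90 + (27 - 47))*(-157) = (-90 - 20)*(-157) = -110*(-157) = 17270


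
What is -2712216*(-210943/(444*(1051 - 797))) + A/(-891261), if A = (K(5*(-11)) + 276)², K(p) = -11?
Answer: 21246287128333832/4188035439 ≈ 5.0731e+6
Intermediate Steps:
A = 70225 (A = (-11 + 276)² = 265² = 70225)
-2712216*(-210943/(444*(1051 - 797))) + A/(-891261) = -2712216*(-210943/(444*(1051 - 797))) + 70225/(-891261) = -2712216/((254*(-888))*(1/421886)) + 70225*(-1/891261) = -2712216/((-225552*1/421886)) - 70225/891261 = -2712216/(-112776/210943) - 70225/891261 = -2712216*(-210943/112776) - 70225/891261 = 23838457487/4699 - 70225/891261 = 21246287128333832/4188035439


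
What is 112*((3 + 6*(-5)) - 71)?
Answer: -10976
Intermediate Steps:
112*((3 + 6*(-5)) - 71) = 112*((3 - 30) - 71) = 112*(-27 - 71) = 112*(-98) = -10976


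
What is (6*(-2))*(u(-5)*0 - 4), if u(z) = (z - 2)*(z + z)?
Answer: 48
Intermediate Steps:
u(z) = 2*z*(-2 + z) (u(z) = (-2 + z)*(2*z) = 2*z*(-2 + z))
(6*(-2))*(u(-5)*0 - 4) = (6*(-2))*((2*(-5)*(-2 - 5))*0 - 4) = -12*((2*(-5)*(-7))*0 - 4) = -12*(70*0 - 4) = -12*(0 - 4) = -12*(-4) = 48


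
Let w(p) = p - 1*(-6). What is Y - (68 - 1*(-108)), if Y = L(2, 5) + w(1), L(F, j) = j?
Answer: -164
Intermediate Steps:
w(p) = 6 + p (w(p) = p + 6 = 6 + p)
Y = 12 (Y = 5 + (6 + 1) = 5 + 7 = 12)
Y - (68 - 1*(-108)) = 12 - (68 - 1*(-108)) = 12 - (68 + 108) = 12 - 1*176 = 12 - 176 = -164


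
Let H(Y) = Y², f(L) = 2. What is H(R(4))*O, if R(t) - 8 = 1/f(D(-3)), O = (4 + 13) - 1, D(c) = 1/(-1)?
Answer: 1156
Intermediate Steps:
D(c) = -1
O = 16 (O = 17 - 1 = 16)
R(t) = 17/2 (R(t) = 8 + 1/2 = 8 + ½ = 17/2)
H(R(4))*O = (17/2)²*16 = (289/4)*16 = 1156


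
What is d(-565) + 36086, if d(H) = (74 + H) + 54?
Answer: 35649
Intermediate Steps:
d(H) = 128 + H
d(-565) + 36086 = (128 - 565) + 36086 = -437 + 36086 = 35649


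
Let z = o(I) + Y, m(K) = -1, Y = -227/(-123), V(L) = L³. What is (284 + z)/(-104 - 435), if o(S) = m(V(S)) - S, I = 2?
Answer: -710/1353 ≈ -0.52476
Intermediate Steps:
Y = 227/123 (Y = -227*(-1/123) = 227/123 ≈ 1.8455)
o(S) = -1 - S
z = -142/123 (z = (-1 - 1*2) + 227/123 = (-1 - 2) + 227/123 = -3 + 227/123 = -142/123 ≈ -1.1545)
(284 + z)/(-104 - 435) = (284 - 142/123)/(-104 - 435) = (34790/123)/(-539) = (34790/123)*(-1/539) = -710/1353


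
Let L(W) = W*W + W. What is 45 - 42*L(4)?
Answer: -795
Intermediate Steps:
L(W) = W + W² (L(W) = W² + W = W + W²)
45 - 42*L(4) = 45 - 168*(1 + 4) = 45 - 168*5 = 45 - 42*20 = 45 - 840 = -795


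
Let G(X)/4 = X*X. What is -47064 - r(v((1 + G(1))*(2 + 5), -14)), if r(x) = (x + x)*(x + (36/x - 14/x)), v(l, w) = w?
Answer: -47500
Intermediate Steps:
G(X) = 4*X² (G(X) = 4*(X*X) = 4*X²)
r(x) = 2*x*(x + 22/x) (r(x) = (2*x)*(x + 22/x) = 2*x*(x + 22/x))
-47064 - r(v((1 + G(1))*(2 + 5), -14)) = -47064 - (44 + 2*(-14)²) = -47064 - (44 + 2*196) = -47064 - (44 + 392) = -47064 - 1*436 = -47064 - 436 = -47500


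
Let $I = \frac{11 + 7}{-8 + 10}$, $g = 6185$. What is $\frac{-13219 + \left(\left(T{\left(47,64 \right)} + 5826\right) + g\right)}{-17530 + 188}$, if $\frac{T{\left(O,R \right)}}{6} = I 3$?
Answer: $\frac{523}{8671} \approx 0.060316$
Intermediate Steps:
$I = 9$ ($I = \frac{18}{2} = 18 \cdot \frac{1}{2} = 9$)
$T{\left(O,R \right)} = 162$ ($T{\left(O,R \right)} = 6 \cdot 9 \cdot 3 = 6 \cdot 27 = 162$)
$\frac{-13219 + \left(\left(T{\left(47,64 \right)} + 5826\right) + g\right)}{-17530 + 188} = \frac{-13219 + \left(\left(162 + 5826\right) + 6185\right)}{-17530 + 188} = \frac{-13219 + \left(5988 + 6185\right)}{-17342} = \left(-13219 + 12173\right) \left(- \frac{1}{17342}\right) = \left(-1046\right) \left(- \frac{1}{17342}\right) = \frac{523}{8671}$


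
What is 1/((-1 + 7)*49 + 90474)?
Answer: 1/90768 ≈ 1.1017e-5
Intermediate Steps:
1/((-1 + 7)*49 + 90474) = 1/(6*49 + 90474) = 1/(294 + 90474) = 1/90768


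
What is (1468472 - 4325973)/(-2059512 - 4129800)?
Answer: 2857501/6189312 ≈ 0.46168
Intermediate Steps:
(1468472 - 4325973)/(-2059512 - 4129800) = -2857501/(-6189312) = -2857501*(-1/6189312) = 2857501/6189312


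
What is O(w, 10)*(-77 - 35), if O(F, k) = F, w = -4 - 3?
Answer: 784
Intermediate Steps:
w = -7
O(w, 10)*(-77 - 35) = -7*(-77 - 35) = -7*(-112) = 784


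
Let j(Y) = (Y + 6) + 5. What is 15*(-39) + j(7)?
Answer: -567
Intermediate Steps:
j(Y) = 11 + Y (j(Y) = (6 + Y) + 5 = 11 + Y)
15*(-39) + j(7) = 15*(-39) + (11 + 7) = -585 + 18 = -567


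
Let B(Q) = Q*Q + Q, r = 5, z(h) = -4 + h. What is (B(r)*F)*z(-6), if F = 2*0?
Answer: 0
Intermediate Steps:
F = 0
B(Q) = Q + Q² (B(Q) = Q² + Q = Q + Q²)
(B(r)*F)*z(-6) = ((5*(1 + 5))*0)*(-4 - 6) = ((5*6)*0)*(-10) = (30*0)*(-10) = 0*(-10) = 0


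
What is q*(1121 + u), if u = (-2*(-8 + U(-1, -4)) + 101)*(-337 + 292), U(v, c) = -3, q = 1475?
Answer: -6510650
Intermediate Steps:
u = -5535 (u = (-2*(-8 - 3) + 101)*(-337 + 292) = (-2*(-11) + 101)*(-45) = (22 + 101)*(-45) = 123*(-45) = -5535)
q*(1121 + u) = 1475*(1121 - 5535) = 1475*(-4414) = -6510650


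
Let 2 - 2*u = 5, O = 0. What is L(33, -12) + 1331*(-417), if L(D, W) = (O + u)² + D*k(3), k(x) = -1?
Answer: -2220231/4 ≈ -5.5506e+5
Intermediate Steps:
u = -3/2 (u = 1 - ½*5 = 1 - 5/2 = -3/2 ≈ -1.5000)
L(D, W) = 9/4 - D (L(D, W) = (0 - 3/2)² + D*(-1) = (-3/2)² - D = 9/4 - D)
L(33, -12) + 1331*(-417) = (9/4 - 1*33) + 1331*(-417) = (9/4 - 33) - 555027 = -123/4 - 555027 = -2220231/4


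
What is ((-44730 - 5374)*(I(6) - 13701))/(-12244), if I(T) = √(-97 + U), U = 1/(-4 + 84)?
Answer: -171618726/3061 + 6263*I*√38795/30610 ≈ -56066.0 + 40.3*I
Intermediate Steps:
U = 1/80 ≈ 0.012500
I(T) = I*√38795/20 (I(T) = √(-97 + 1/80) = √(-7759/80) = I*√38795/20)
((-44730 - 5374)*(I(6) - 13701))/(-12244) = ((-44730 - 5374)*(I*√38795/20 - 13701))/(-12244) = -50104*(-13701 + I*√38795/20)*(-1/12244) = (686474904 - 12526*I*√38795/5)*(-1/12244) = -171618726/3061 + 6263*I*√38795/30610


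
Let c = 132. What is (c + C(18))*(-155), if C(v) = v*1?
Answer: -23250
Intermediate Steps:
C(v) = v
(c + C(18))*(-155) = (132 + 18)*(-155) = 150*(-155) = -23250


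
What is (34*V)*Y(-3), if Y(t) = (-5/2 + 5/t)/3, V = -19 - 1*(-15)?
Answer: 1700/9 ≈ 188.89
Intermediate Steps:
V = -4 (V = -19 + 15 = -4)
Y(t) = -⅚ + 5/(3*t) (Y(t) = (-5*½ + 5/t)*(⅓) = (-5/2 + 5/t)*(⅓) = -⅚ + 5/(3*t))
(34*V)*Y(-3) = (34*(-4))*((⅚)*(2 - 1*(-3))/(-3)) = -340*(-1)*(2 + 3)/(3*3) = -340*(-1)*5/(3*3) = -136*(-25/18) = 1700/9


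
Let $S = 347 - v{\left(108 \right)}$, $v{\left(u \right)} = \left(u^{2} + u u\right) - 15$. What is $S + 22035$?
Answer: $-931$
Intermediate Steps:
$v{\left(u \right)} = -15 + 2 u^{2}$ ($v{\left(u \right)} = \left(u^{2} + u^{2}\right) - 15 = 2 u^{2} - 15 = -15 + 2 u^{2}$)
$S = -22966$ ($S = 347 - \left(-15 + 2 \cdot 108^{2}\right) = 347 - \left(-15 + 2 \cdot 11664\right) = 347 - \left(-15 + 23328\right) = 347 - 23313 = -22966$)
$S + 22035 = -22966 + 22035 = -931$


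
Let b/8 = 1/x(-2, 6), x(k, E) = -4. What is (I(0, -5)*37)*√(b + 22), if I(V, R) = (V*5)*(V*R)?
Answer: 0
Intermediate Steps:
I(V, R) = 5*R*V² (I(V, R) = (5*V)*(R*V) = 5*R*V²)
b = -2 (b = 8/(-4) = 8*(-¼) = -2)
(I(0, -5)*37)*√(b + 22) = ((5*(-5)*0²)*37)*√(-2 + 22) = ((5*(-5)*0)*37)*√20 = (0*37)*(2*√5) = 0*(2*√5) = 0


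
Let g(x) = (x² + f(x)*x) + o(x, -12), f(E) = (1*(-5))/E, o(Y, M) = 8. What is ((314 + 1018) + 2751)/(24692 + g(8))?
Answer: 1361/8253 ≈ 0.16491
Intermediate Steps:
f(E) = -5/E
g(x) = 3 + x² (g(x) = (x² + (-5/x)*x) + 8 = (x² - 5) + 8 = (-5 + x²) + 8 = 3 + x²)
((314 + 1018) + 2751)/(24692 + g(8)) = ((314 + 1018) + 2751)/(24692 + (3 + 8²)) = (1332 + 2751)/(24692 + (3 + 64)) = 4083/(24692 + 67) = 4083/24759 = 4083*(1/24759) = 1361/8253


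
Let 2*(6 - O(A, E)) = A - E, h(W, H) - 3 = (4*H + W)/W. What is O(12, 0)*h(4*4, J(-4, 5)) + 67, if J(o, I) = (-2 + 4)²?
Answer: 67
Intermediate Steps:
J(o, I) = 4 (J(o, I) = 2² = 4)
h(W, H) = 3 + (W + 4*H)/W (h(W, H) = 3 + (4*H + W)/W = 3 + (W + 4*H)/W)
O(A, E) = 6 + E/2 - A/2 (O(A, E) = 6 - (A - E)/2 = 6 + (E/2 - A/2) = 6 + E/2 - A/2)
O(12, 0)*h(4*4, J(-4, 5)) + 67 = (6 + (½)*0 - ½*12)*(4 + 4*4/(4*4)) + 67 = (6 + 0 - 6)*(4 + 4*4/16) + 67 = 0*(4 + 4*4*(1/16)) + 67 = 0*(4 + 1) + 67 = 0*5 + 67 = 0 + 67 = 67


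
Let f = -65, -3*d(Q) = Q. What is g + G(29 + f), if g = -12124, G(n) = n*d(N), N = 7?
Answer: -12040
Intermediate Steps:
d(Q) = -Q/3
G(n) = -7*n/3 (G(n) = n*(-⅓*7) = n*(-7/3) = -7*n/3)
g + G(29 + f) = -12124 - 7*(29 - 65)/3 = -12124 - 7/3*(-36) = -12124 + 84 = -12040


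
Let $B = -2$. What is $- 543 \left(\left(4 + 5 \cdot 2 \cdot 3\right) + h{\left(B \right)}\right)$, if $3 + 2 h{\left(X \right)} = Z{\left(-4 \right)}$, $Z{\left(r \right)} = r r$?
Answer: $- \frac{43983}{2} \approx -21992.0$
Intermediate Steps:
$Z{\left(r \right)} = r^{2}$
$h{\left(X \right)} = \frac{13}{2}$ ($h{\left(X \right)} = - \frac{3}{2} + \frac{\left(-4\right)^{2}}{2} = - \frac{3}{2} + \frac{1}{2} \cdot 16 = - \frac{3}{2} + 8 = \frac{13}{2}$)
$- 543 \left(\left(4 + 5 \cdot 2 \cdot 3\right) + h{\left(B \right)}\right) = - 543 \left(\left(4 + 5 \cdot 2 \cdot 3\right) + \frac{13}{2}\right) = - 543 \left(\left(4 + 10 \cdot 3\right) + \frac{13}{2}\right) = - 543 \left(\left(4 + 30\right) + \frac{13}{2}\right) = - 543 \left(34 + \frac{13}{2}\right) = \left(-543\right) \frac{81}{2} = - \frac{43983}{2}$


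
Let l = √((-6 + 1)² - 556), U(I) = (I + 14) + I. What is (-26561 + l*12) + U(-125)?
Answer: -26797 + 36*I*√59 ≈ -26797.0 + 276.52*I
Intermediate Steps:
U(I) = 14 + 2*I (U(I) = (14 + I) + I = 14 + 2*I)
l = 3*I*√59 (l = √((-5)² - 556) = √(25 - 556) = √(-531) = 3*I*√59 ≈ 23.043*I)
(-26561 + l*12) + U(-125) = (-26561 + (3*I*√59)*12) + (14 + 2*(-125)) = (-26561 + 36*I*√59) + (14 - 250) = (-26561 + 36*I*√59) - 236 = -26797 + 36*I*√59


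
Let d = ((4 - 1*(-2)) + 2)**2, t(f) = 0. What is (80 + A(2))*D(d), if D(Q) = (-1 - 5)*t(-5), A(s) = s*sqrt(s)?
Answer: 0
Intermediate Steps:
d = 64 (d = ((4 + 2) + 2)**2 = (6 + 2)**2 = 8**2 = 64)
A(s) = s**(3/2)
D(Q) = 0 (D(Q) = (-1 - 5)*0 = -6*0 = 0)
(80 + A(2))*D(d) = (80 + 2**(3/2))*0 = (80 + 2*sqrt(2))*0 = 0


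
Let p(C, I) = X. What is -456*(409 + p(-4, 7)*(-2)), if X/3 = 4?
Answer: -175560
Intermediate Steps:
X = 12 (X = 3*4 = 12)
p(C, I) = 12
-456*(409 + p(-4, 7)*(-2)) = -456*(409 + 12*(-2)) = -456*(409 - 24) = -456*385 = -175560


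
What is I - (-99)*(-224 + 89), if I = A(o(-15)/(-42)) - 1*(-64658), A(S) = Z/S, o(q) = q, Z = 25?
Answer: 51363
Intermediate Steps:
A(S) = 25/S
I = 64728 (I = 25/((-15/(-42))) - 1*(-64658) = 25/((-15*(-1/42))) + 64658 = 25/(5/14) + 64658 = 25*(14/5) + 64658 = 70 + 64658 = 64728)
I - (-99)*(-224 + 89) = 64728 - (-99)*(-224 + 89) = 64728 - (-99)*(-135) = 64728 - 1*13365 = 64728 - 13365 = 51363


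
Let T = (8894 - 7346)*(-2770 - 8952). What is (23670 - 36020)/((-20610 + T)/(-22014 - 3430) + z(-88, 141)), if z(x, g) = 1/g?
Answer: -886138188/51229379 ≈ -17.297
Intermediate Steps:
T = -18145656 (T = 1548*(-11722) = -18145656)
(23670 - 36020)/((-20610 + T)/(-22014 - 3430) + z(-88, 141)) = (23670 - 36020)/((-20610 - 18145656)/(-22014 - 3430) + 1/141) = -12350/(-18166266/(-25444) + 1/141) = -12350/(-18166266*(-1/25444) + 1/141) = -12350/(9083133/12722 + 1/141) = -12350/1280734475/1793802 = -12350*1793802/1280734475 = -886138188/51229379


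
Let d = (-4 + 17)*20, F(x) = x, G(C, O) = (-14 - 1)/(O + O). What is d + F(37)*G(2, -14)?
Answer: 7835/28 ≈ 279.82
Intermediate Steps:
G(C, O) = -15/(2*O) (G(C, O) = -15*1/(2*O) = -15/(2*O))
d = 260 (d = 13*20 = 260)
d + F(37)*G(2, -14) = 260 + 37*(-15/2/(-14)) = 260 + 37*(-15/2*(-1/14)) = 260 + 37*(15/28) = 260 + 555/28 = 7835/28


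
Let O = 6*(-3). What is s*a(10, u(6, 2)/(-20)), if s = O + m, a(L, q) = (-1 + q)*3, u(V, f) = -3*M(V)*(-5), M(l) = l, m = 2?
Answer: 264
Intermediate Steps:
O = -18
u(V, f) = 15*V (u(V, f) = -3*V*(-5) = 15*V)
a(L, q) = -3 + 3*q
s = -16 (s = -18 + 2 = -16)
s*a(10, u(6, 2)/(-20)) = -16*(-3 + 3*((15*6)/(-20))) = -16*(-3 + 3*(90*(-1/20))) = -16*(-3 + 3*(-9/2)) = -16*(-3 - 27/2) = -16*(-33/2) = 264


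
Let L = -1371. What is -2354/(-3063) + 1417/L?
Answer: -370979/1399791 ≈ -0.26502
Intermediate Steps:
-2354/(-3063) + 1417/L = -2354/(-3063) + 1417/(-1371) = -2354*(-1/3063) + 1417*(-1/1371) = 2354/3063 - 1417/1371 = -370979/1399791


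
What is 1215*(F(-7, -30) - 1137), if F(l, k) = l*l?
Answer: -1321920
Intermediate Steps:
F(l, k) = l²
1215*(F(-7, -30) - 1137) = 1215*((-7)² - 1137) = 1215*(49 - 1137) = 1215*(-1088) = -1321920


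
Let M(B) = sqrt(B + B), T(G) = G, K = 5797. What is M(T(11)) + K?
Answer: 5797 + sqrt(22) ≈ 5801.7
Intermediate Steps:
M(B) = sqrt(2)*sqrt(B) (M(B) = sqrt(2*B) = sqrt(2)*sqrt(B))
M(T(11)) + K = sqrt(2)*sqrt(11) + 5797 = sqrt(22) + 5797 = 5797 + sqrt(22)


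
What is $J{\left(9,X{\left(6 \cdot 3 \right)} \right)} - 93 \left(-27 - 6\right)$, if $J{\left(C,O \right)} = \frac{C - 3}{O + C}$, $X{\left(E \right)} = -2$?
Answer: $\frac{21489}{7} \approx 3069.9$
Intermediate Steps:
$J{\left(C,O \right)} = \frac{-3 + C}{C + O}$
$J{\left(9,X{\left(6 \cdot 3 \right)} \right)} - 93 \left(-27 - 6\right) = \frac{-3 + 9}{9 - 2} - 93 \left(-27 - 6\right) = \frac{1}{7} \cdot 6 - -3069 = \frac{1}{7} \cdot 6 + 3069 = \frac{6}{7} + 3069 = \frac{21489}{7}$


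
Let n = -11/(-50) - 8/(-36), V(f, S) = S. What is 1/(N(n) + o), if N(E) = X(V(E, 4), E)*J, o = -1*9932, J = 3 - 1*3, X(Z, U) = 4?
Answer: -1/9932 ≈ -0.00010068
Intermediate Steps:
J = 0 (J = 3 - 3 = 0)
n = 199/450 (n = -11*(-1/50) - 8*(-1/36) = 11/50 + 2/9 = 199/450 ≈ 0.44222)
o = -9932
N(E) = 0 (N(E) = 4*0 = 0)
1/(N(n) + o) = 1/(0 - 9932) = 1/(-9932) = -1/9932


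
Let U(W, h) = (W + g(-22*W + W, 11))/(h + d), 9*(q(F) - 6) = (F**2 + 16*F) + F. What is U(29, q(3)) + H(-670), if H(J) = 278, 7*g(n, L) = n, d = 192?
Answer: 85259/307 ≈ 277.72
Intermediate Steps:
g(n, L) = n/7
q(F) = 6 + F**2/9 + 17*F/9 (q(F) = 6 + ((F**2 + 16*F) + F)/9 = 6 + (F**2 + 17*F)/9 = 6 + (F**2/9 + 17*F/9) = 6 + F**2/9 + 17*F/9)
U(W, h) = -2*W/(192 + h) (U(W, h) = (W + (-22*W + W)/7)/(h + 192) = (W + (-21*W)/7)/(192 + h) = (W - 3*W)/(192 + h) = (-2*W)/(192 + h) = -2*W/(192 + h))
U(29, q(3)) + H(-670) = -2*29/(192 + (6 + (1/9)*3**2 + (17/9)*3)) + 278 = -2*29/(192 + (6 + (1/9)*9 + 17/3)) + 278 = -2*29/(192 + (6 + 1 + 17/3)) + 278 = -2*29/(192 + 38/3) + 278 = -2*29/614/3 + 278 = -2*29*3/614 + 278 = -87/307 + 278 = 85259/307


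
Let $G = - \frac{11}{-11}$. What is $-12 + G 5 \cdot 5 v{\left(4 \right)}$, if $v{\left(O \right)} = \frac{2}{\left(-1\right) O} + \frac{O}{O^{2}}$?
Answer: $- \frac{73}{4} \approx -18.25$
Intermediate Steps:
$G = 1$ ($G = \left(-11\right) \left(- \frac{1}{11}\right) = 1$)
$v{\left(O \right)} = - \frac{1}{O}$ ($v{\left(O \right)} = 2 \left(- \frac{1}{O}\right) + \frac{O}{O^{2}} = - \frac{2}{O} + \frac{1}{O} = - \frac{1}{O}$)
$-12 + G 5 \cdot 5 v{\left(4 \right)} = -12 + 1 \cdot 5 \cdot 5 \left(- \frac{1}{4}\right) = -12 + 1 \cdot 25 \left(\left(-1\right) \frac{1}{4}\right) = -12 + 1 \cdot 25 \left(- \frac{1}{4}\right) = -12 + 1 \left(- \frac{25}{4}\right) = -12 - \frac{25}{4} = - \frac{73}{4}$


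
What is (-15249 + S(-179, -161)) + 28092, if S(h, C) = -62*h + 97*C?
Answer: 8324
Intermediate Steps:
(-15249 + S(-179, -161)) + 28092 = (-15249 + (-62*(-179) + 97*(-161))) + 28092 = (-15249 + (11098 - 15617)) + 28092 = (-15249 - 4519) + 28092 = -19768 + 28092 = 8324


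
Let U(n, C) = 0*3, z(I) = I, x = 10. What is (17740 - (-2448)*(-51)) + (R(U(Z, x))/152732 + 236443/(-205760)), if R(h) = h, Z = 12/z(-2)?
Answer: -22038778523/205760 ≈ -1.0711e+5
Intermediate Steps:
Z = -6 (Z = 12/(-2) = 12*(-½) = -6)
U(n, C) = 0
(17740 - (-2448)*(-51)) + (R(U(Z, x))/152732 + 236443/(-205760)) = (17740 - (-2448)*(-51)) + (0/152732 + 236443/(-205760)) = (17740 - 1*124848) + (0*(1/152732) + 236443*(-1/205760)) = (17740 - 124848) + (0 - 236443/205760) = -107108 - 236443/205760 = -22038778523/205760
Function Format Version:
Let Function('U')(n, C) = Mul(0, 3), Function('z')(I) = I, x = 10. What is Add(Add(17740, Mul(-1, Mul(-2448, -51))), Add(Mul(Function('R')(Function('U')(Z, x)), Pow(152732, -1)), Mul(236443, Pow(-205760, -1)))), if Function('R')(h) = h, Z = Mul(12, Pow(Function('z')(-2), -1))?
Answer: Rational(-22038778523, 205760) ≈ -1.0711e+5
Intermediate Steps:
Z = -6 (Z = Mul(12, Pow(-2, -1)) = Mul(12, Rational(-1, 2)) = -6)
Function('U')(n, C) = 0
Add(Add(17740, Mul(-1, Mul(-2448, -51))), Add(Mul(Function('R')(Function('U')(Z, x)), Pow(152732, -1)), Mul(236443, Pow(-205760, -1)))) = Add(Add(17740, Mul(-1, Mul(-2448, -51))), Add(Mul(0, Pow(152732, -1)), Mul(236443, Pow(-205760, -1)))) = Add(Add(17740, Mul(-1, 124848)), Add(Mul(0, Rational(1, 152732)), Mul(236443, Rational(-1, 205760)))) = Add(Add(17740, -124848), Add(0, Rational(-236443, 205760))) = Add(-107108, Rational(-236443, 205760)) = Rational(-22038778523, 205760)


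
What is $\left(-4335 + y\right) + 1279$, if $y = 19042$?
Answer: $15986$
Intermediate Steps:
$\left(-4335 + y\right) + 1279 = \left(-4335 + 19042\right) + 1279 = 14707 + 1279 = 15986$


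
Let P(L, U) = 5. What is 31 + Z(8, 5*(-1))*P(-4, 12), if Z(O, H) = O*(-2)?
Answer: -49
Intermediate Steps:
Z(O, H) = -2*O
31 + Z(8, 5*(-1))*P(-4, 12) = 31 - 2*8*5 = 31 - 16*5 = 31 - 80 = -49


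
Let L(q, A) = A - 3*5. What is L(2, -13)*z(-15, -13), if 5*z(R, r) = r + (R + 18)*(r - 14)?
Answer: 2632/5 ≈ 526.40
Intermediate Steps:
L(q, A) = -15 + A (L(q, A) = A - 15 = -15 + A)
z(R, r) = r/5 + (-14 + r)*(18 + R)/5 (z(R, r) = (r + (R + 18)*(r - 14))/5 = (r + (18 + R)*(-14 + r))/5 = (r + (-14 + r)*(18 + R))/5 = r/5 + (-14 + r)*(18 + R)/5)
L(2, -13)*z(-15, -13) = (-15 - 13)*(-252/5 - 14/5*(-15) + (19/5)*(-13) + (⅕)*(-15)*(-13)) = -28*(-252/5 + 42 - 247/5 + 39) = -28*(-94/5) = 2632/5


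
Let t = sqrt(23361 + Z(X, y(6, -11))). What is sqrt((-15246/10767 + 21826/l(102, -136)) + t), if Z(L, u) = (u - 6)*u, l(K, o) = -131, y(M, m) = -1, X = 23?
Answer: sqrt(-37142211201704 + 442098970562*sqrt(5842))/470159 ≈ 3.8937*I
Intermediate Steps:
Z(L, u) = u*(-6 + u) (Z(L, u) = (-6 + u)*u = u*(-6 + u))
t = 2*sqrt(5842) (t = sqrt(23361 - (-6 - 1)) = sqrt(23361 - 1*(-7)) = sqrt(23361 + 7) = sqrt(23368) = 2*sqrt(5842) ≈ 152.87)
sqrt((-15246/10767 + 21826/l(102, -136)) + t) = sqrt((-15246/10767 + 21826/(-131)) + 2*sqrt(5842)) = sqrt((-15246*1/10767 + 21826*(-1/131)) + 2*sqrt(5842)) = sqrt((-5082/3589 - 21826/131) + 2*sqrt(5842)) = sqrt(-78999256/470159 + 2*sqrt(5842))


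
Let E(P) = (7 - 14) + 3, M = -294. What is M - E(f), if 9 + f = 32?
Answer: -290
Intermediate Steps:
f = 23 (f = -9 + 32 = 23)
E(P) = -4 (E(P) = -7 + 3 = -4)
M - E(f) = -294 - 1*(-4) = -294 + 4 = -290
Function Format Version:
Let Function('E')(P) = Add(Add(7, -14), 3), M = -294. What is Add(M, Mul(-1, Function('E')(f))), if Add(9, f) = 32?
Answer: -290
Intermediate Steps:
f = 23 (f = Add(-9, 32) = 23)
Function('E')(P) = -4 (Function('E')(P) = Add(-7, 3) = -4)
Add(M, Mul(-1, Function('E')(f))) = Add(-294, Mul(-1, -4)) = Add(-294, 4) = -290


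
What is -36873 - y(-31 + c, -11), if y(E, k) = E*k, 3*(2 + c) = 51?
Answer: -37049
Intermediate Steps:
c = 15 (c = -2 + (1/3)*51 = -2 + 17 = 15)
-36873 - y(-31 + c, -11) = -36873 - (-31 + 15)*(-11) = -36873 - (-16)*(-11) = -36873 - 1*176 = -36873 - 176 = -37049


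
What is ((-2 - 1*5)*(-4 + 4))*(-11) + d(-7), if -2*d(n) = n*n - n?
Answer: -28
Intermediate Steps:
d(n) = n/2 - n²/2 (d(n) = -(n*n - n)/2 = -(n² - n)/2 = n/2 - n²/2)
((-2 - 1*5)*(-4 + 4))*(-11) + d(-7) = ((-2 - 1*5)*(-4 + 4))*(-11) + (½)*(-7)*(1 - 1*(-7)) = ((-2 - 5)*0)*(-11) + (½)*(-7)*(1 + 7) = -7*0*(-11) + (½)*(-7)*8 = 0*(-11) - 28 = 0 - 28 = -28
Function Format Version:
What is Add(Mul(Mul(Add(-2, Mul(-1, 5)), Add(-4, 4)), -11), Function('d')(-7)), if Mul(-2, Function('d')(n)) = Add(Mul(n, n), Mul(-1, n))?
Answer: -28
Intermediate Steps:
Function('d')(n) = Add(Mul(Rational(1, 2), n), Mul(Rational(-1, 2), Pow(n, 2))) (Function('d')(n) = Mul(Rational(-1, 2), Add(Mul(n, n), Mul(-1, n))) = Mul(Rational(-1, 2), Add(Pow(n, 2), Mul(-1, n))) = Add(Mul(Rational(1, 2), n), Mul(Rational(-1, 2), Pow(n, 2))))
Add(Mul(Mul(Add(-2, Mul(-1, 5)), Add(-4, 4)), -11), Function('d')(-7)) = Add(Mul(Mul(Add(-2, Mul(-1, 5)), Add(-4, 4)), -11), Mul(Rational(1, 2), -7, Add(1, Mul(-1, -7)))) = Add(Mul(Mul(Add(-2, -5), 0), -11), Mul(Rational(1, 2), -7, Add(1, 7))) = Add(Mul(Mul(-7, 0), -11), Mul(Rational(1, 2), -7, 8)) = Add(Mul(0, -11), -28) = Add(0, -28) = -28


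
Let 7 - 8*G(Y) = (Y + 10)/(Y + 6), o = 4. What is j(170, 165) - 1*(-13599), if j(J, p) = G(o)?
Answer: 135997/10 ≈ 13600.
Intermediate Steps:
G(Y) = 7/8 - (10 + Y)/(8*(6 + Y)) (G(Y) = 7/8 - (Y + 10)/(8*(Y + 6)) = 7/8 - (10 + Y)/(8*(6 + Y)))
j(J, p) = 7/10 (j(J, p) = (16 + 3*4)/(4*(6 + 4)) = (¼)*(16 + 12)/10 = (¼)*(⅒)*28 = 7/10)
j(170, 165) - 1*(-13599) = 7/10 - 1*(-13599) = 7/10 + 13599 = 135997/10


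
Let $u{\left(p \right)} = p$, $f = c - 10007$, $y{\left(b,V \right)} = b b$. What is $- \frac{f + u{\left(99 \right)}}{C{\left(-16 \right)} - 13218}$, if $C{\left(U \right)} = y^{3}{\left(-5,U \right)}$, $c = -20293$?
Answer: $\frac{30201}{2407} \approx 12.547$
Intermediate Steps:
$y{\left(b,V \right)} = b^{2}$
$f = -30300$ ($f = -20293 - 10007 = -30300$)
$C{\left(U \right)} = 15625$ ($C{\left(U \right)} = \left(\left(-5\right)^{2}\right)^{3} = 25^{3} = 15625$)
$- \frac{f + u{\left(99 \right)}}{C{\left(-16 \right)} - 13218} = - \frac{-30300 + 99}{15625 - 13218} = - \frac{-30201}{2407} = \left(-1\right) \left(- \frac{30201}{2407}\right) = \frac{30201}{2407}$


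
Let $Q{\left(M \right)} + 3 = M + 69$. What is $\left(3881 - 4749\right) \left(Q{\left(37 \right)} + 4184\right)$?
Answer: $-3721116$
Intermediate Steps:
$Q{\left(M \right)} = 66 + M$ ($Q{\left(M \right)} = -3 + \left(M + 69\right) = -3 + \left(69 + M\right) = 66 + M$)
$\left(3881 - 4749\right) \left(Q{\left(37 \right)} + 4184\right) = \left(3881 - 4749\right) \left(\left(66 + 37\right) + 4184\right) = - 868 \left(103 + 4184\right) = \left(-868\right) 4287 = -3721116$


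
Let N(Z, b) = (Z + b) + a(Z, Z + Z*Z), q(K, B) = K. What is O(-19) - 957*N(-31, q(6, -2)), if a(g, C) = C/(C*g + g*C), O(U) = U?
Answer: 1483129/62 ≈ 23921.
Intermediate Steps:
a(g, C) = 1/(2*g) (a(g, C) = C/(C*g + C*g) = C/((2*C*g)) = C*(1/(2*C*g)) = 1/(2*g))
N(Z, b) = Z + b + 1/(2*Z) (N(Z, b) = (Z + b) + 1/(2*Z) = Z + b + 1/(2*Z))
O(-19) - 957*N(-31, q(6, -2)) = -19 - 957*(-31 + 6 + (1/2)/(-31)) = -19 - 957*(-31 + 6 + (1/2)*(-1/31)) = -19 - 957*(-31 + 6 - 1/62) = -19 - 957*(-1551/62) = -19 + 1484307/62 = 1483129/62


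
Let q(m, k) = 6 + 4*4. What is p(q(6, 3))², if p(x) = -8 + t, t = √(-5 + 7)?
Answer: (8 - √2)² ≈ 43.373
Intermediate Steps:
t = √2 ≈ 1.4142
q(m, k) = 22 (q(m, k) = 6 + 16 = 22)
p(x) = -8 + √2
p(q(6, 3))² = (-8 + √2)²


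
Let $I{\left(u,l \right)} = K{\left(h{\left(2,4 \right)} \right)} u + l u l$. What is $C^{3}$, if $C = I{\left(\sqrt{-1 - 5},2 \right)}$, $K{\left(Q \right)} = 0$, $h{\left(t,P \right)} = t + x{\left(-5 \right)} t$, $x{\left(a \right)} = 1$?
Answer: $- 384 i \sqrt{6} \approx - 940.6 i$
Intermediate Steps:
$h{\left(t,P \right)} = 2 t$ ($h{\left(t,P \right)} = t + 1 t = t + t = 2 t$)
$I{\left(u,l \right)} = u l^{2}$ ($I{\left(u,l \right)} = 0 u + l u l = 0 + u l^{2} = u l^{2}$)
$C = 4 i \sqrt{6}$ ($C = \sqrt{-1 - 5} \cdot 2^{2} = \sqrt{-6} \cdot 4 = i \sqrt{6} \cdot 4 = 4 i \sqrt{6} \approx 9.798 i$)
$C^{3} = \left(4 i \sqrt{6}\right)^{3} = - 384 i \sqrt{6}$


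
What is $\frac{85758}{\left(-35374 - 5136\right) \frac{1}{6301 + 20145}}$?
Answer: $- \frac{1133978034}{20255} \approx -55985.0$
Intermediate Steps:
$\frac{85758}{\left(-35374 - 5136\right) \frac{1}{6301 + 20145}} = \frac{85758}{\left(-35374 - 5136\right) \frac{1}{26446}} = \frac{85758}{\left(-40510\right) \frac{1}{26446}} = \frac{85758}{- \frac{20255}{13223}} = 85758 \left(- \frac{13223}{20255}\right) = - \frac{1133978034}{20255}$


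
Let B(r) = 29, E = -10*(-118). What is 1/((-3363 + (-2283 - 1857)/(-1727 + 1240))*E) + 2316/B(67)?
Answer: 4464544801957/55903195020 ≈ 79.862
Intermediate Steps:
E = 1180
1/((-3363 + (-2283 - 1857)/(-1727 + 1240))*E) + 2316/B(67) = 1/(-3363 + (-2283 - 1857)/(-1727 + 1240)*1180) + 2316/29 = (1/1180)/(-3363 - 4140/(-487)) + 2316*(1/29) = (1/1180)/(-3363 - 4140*(-1/487)) + 2316/29 = (1/1180)/(-3363 + 4140/487) + 2316/29 = (1/1180)/(-1633641/487) + 2316/29 = -487/1633641*1/1180 + 2316/29 = -487/1927696380 + 2316/29 = 4464544801957/55903195020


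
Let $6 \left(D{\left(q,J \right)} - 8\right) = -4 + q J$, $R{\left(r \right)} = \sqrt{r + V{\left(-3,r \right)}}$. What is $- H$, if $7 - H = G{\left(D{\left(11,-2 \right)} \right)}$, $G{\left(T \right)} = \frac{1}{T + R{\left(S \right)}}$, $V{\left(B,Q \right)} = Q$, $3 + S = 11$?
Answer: $- \frac{158}{23} \approx -6.8696$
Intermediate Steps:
$S = 8$ ($S = -3 + 11 = 8$)
$R{\left(r \right)} = \sqrt{2} \sqrt{r}$ ($R{\left(r \right)} = \sqrt{r + r} = \sqrt{2 r} = \sqrt{2} \sqrt{r}$)
$D{\left(q,J \right)} = \frac{22}{3} + \frac{J q}{6}$ ($D{\left(q,J \right)} = 8 + \frac{-4 + q J}{6} = 8 + \frac{-4 + J q}{6} = 8 + \left(- \frac{2}{3} + \frac{J q}{6}\right) = \frac{22}{3} + \frac{J q}{6}$)
$G{\left(T \right)} = \frac{1}{4 + T}$ ($G{\left(T \right)} = \frac{1}{T + \sqrt{2} \sqrt{8}} = \frac{1}{T + \sqrt{2} \cdot 2 \sqrt{2}} = \frac{1}{T + 4} = \frac{1}{4 + T}$)
$H = \frac{158}{23}$ ($H = 7 - \frac{1}{4 + \left(\frac{22}{3} + \frac{1}{6} \left(-2\right) 11\right)} = 7 - \frac{1}{4 + \left(\frac{22}{3} - \frac{11}{3}\right)} = 7 - \frac{1}{4 + \frac{11}{3}} = 7 - \frac{1}{\frac{23}{3}} = 7 - \frac{3}{23} = \frac{158}{23} \approx 6.8696$)
$- H = \left(-1\right) \frac{158}{23} = - \frac{158}{23}$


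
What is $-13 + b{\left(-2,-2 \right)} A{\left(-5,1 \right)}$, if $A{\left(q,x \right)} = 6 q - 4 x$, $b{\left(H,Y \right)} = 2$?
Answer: $-81$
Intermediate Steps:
$A{\left(q,x \right)} = - 4 x + 6 q$
$-13 + b{\left(-2,-2 \right)} A{\left(-5,1 \right)} = -13 + 2 \left(\left(-4\right) 1 + 6 \left(-5\right)\right) = -13 + 2 \left(-4 - 30\right) = -13 + 2 \left(-34\right) = -13 - 68 = -81$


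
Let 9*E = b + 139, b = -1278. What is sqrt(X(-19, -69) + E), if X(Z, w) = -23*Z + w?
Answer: sqrt(2173)/3 ≈ 15.538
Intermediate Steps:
X(Z, w) = w - 23*Z
E = -1139/9 (E = (-1278 + 139)/9 = (1/9)*(-1139) = -1139/9 ≈ -126.56)
sqrt(X(-19, -69) + E) = sqrt((-69 - 23*(-19)) - 1139/9) = sqrt((-69 + 437) - 1139/9) = sqrt(368 - 1139/9) = sqrt(2173/9) = sqrt(2173)/3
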